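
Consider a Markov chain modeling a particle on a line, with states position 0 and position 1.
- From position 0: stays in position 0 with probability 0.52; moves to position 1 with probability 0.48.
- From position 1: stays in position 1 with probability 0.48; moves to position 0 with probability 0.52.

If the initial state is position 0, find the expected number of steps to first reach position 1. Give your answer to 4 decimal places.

Let t(s) be the expected number of steps to first reach position 1 from state s, with t(position 1) = 0. Conditioning on the first step:
t(position 0) = 1 + 0.52·t(position 0)
Solving: t(position 0) = 2.0833.
Expected steps from position 0 to position 1: 2.0833.

2.0833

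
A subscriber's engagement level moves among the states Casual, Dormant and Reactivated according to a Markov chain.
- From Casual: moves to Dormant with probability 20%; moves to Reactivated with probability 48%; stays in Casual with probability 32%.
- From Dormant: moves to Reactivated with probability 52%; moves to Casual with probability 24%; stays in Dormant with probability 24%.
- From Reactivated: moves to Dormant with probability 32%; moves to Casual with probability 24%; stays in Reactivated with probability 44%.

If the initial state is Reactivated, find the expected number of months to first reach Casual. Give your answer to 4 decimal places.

Let t(s) be the expected number of months to first reach Casual from state s, with t(Casual) = 0. Conditioning on the first month:
t(Dormant) = 1 + 0.24·t(Dormant) + 0.52·t(Reactivated)
t(Reactivated) = 1 + 0.32·t(Dormant) + 0.44·t(Reactivated)
Solving: t(Dormant) = 4.1667, t(Reactivated) = 4.1667.
Expected months from Reactivated to Casual: 4.1667.

4.1667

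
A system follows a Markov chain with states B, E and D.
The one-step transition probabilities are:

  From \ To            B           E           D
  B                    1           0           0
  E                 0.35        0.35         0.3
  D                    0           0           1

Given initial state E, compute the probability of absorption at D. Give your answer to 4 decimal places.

Let h(s) be the probability of absorption at D starting from transient state s. Then h(D) = 1 and h(B) = 0. By first-step analysis:
h(E) = 0.35·0 + 0.35·h(E) + 0.3·1
Solving: h(E) = 0.4615.
Starting from E, the probability is 0.4615.

0.4615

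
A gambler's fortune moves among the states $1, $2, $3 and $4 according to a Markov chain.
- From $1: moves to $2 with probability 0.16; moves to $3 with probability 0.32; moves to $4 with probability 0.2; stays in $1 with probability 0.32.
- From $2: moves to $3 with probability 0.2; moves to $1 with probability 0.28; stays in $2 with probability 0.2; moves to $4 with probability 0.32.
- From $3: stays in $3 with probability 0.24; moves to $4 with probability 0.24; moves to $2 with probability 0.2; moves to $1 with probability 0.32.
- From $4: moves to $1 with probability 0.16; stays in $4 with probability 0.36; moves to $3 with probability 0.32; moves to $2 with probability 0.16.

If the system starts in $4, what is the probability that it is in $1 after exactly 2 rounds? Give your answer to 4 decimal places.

Propagate the distribution vector 2 rounds from $4.
After 0 rounds: (0.0000, 0.0000, 0.0000, 1.0000)
After 1 round: (0.1600, 0.1600, 0.3200, 0.3600)
After 2 rounds: (0.2560, 0.1792, 0.2752, 0.2896)
P(in $1 after 2 rounds) = 0.2560

0.2560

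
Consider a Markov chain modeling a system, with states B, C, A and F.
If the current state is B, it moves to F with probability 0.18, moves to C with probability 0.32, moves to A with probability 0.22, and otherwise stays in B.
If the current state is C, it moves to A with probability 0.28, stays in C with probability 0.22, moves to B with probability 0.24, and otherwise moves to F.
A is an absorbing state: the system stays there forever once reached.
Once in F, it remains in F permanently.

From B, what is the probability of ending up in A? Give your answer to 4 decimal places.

Let h(s) be the probability of absorption at A starting from transient state s. Then h(A) = 1 and h(F) = 0. By first-step analysis:
h(B) = 0.28·h(B) + 0.32·h(C) + 0.22·1 + 0.18·0
h(C) = 0.24·h(B) + 0.22·h(C) + 0.28·1 + 0.26·0
Solving: h(B) = 0.5388, h(C) = 0.5248.
Starting from B, the probability is 0.5388.

0.5388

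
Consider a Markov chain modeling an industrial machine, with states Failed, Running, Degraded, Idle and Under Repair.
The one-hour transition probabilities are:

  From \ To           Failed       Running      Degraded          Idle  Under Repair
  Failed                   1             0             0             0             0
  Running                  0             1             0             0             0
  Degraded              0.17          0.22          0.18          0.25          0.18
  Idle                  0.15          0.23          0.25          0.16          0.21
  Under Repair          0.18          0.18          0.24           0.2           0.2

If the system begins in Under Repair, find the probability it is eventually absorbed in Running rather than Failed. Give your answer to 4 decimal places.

0.5373

Let h(s) be the probability of absorption at Running starting from transient state s. Then h(Running) = 1 and h(Failed) = 0. By first-step analysis:
h(Degraded) = 0.17·0 + 0.22·1 + 0.18·h(Degraded) + 0.25·h(Idle) + 0.18·h(Under Repair)
h(Idle) = 0.15·0 + 0.23·1 + 0.25·h(Degraded) + 0.16·h(Idle) + 0.21·h(Under Repair)
h(Under Repair) = 0.18·0 + 0.18·1 + 0.24·h(Degraded) + 0.2·h(Idle) + 0.2·h(Under Repair)
Solving: h(Degraded) = 0.5616, h(Idle) = 0.5753, h(Under Repair) = 0.5373.
Starting from Under Repair, the probability is 0.5373.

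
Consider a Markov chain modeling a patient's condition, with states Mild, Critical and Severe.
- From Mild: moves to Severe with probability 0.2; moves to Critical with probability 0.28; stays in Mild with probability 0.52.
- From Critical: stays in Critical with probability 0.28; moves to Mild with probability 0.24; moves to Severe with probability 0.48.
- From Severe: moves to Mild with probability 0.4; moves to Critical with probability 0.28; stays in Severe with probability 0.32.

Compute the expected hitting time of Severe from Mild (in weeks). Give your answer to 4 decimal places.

Let t(s) be the expected number of weeks to first reach Severe from state s, with t(Severe) = 0. Conditioning on the first week:
t(Mild) = 1 + 0.52·t(Mild) + 0.28·t(Critical)
t(Critical) = 1 + 0.24·t(Mild) + 0.28·t(Critical)
Solving: t(Mild) = 3.5920, t(Critical) = 2.5862.
Expected weeks from Mild to Severe: 3.5920.

3.5920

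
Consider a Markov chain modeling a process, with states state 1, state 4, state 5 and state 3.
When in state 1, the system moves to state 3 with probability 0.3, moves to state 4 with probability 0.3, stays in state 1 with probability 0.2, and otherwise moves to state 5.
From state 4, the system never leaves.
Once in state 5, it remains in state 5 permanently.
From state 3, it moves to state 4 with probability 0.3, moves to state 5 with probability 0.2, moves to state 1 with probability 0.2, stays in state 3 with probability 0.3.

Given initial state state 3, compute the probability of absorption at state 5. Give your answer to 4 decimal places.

0.4000

Let h(s) be the probability of absorption at state 5 starting from transient state s. Then h(state 5) = 1 and h(state 4) = 0. By first-step analysis:
h(state 1) = 0.2·h(state 1) + 0.3·0 + 0.2·1 + 0.3·h(state 3)
h(state 3) = 0.2·h(state 1) + 0.3·0 + 0.2·1 + 0.3·h(state 3)
Solving: h(state 1) = 0.4000, h(state 3) = 0.4000.
Starting from state 3, the probability is 0.4000.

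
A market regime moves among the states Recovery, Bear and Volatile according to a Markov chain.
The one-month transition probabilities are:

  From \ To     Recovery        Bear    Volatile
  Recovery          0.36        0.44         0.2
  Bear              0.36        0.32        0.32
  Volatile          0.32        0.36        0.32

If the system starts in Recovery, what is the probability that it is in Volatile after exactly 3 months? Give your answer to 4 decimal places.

Propagate the distribution vector 3 months from Recovery.
After 0 months: (1.0000, 0.0000, 0.0000)
After 1 month: (0.3600, 0.4400, 0.2000)
After 2 months: (0.3520, 0.3712, 0.2768)
After 3 months: (0.3489, 0.3733, 0.2778)
P(in Volatile after 3 months) = 0.2778

0.2778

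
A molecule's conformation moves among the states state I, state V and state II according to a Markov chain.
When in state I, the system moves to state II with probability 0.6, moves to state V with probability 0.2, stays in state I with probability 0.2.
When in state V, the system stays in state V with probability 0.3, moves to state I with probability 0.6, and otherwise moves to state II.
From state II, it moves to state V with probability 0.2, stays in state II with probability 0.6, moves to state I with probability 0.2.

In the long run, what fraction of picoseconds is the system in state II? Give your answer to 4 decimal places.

Let the stationary distribution be π with π = πP and π_1 + π_2 + π_3 = 1.
π_1 = 0.2·π_1 + 0.6·π_2 + 0.2·π_3
π_2 = 0.2·π_1 + 0.3·π_2 + 0.2·π_3
Solving with the normalization constraint gives π = (0.2889, 0.2222, 0.4889).
So the stationary probability of state II is 0.4889.

0.4889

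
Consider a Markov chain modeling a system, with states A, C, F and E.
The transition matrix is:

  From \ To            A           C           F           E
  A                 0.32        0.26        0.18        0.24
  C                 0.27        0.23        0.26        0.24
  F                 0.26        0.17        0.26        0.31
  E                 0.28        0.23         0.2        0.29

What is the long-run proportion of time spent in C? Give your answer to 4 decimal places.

0.2253

Let the stationary distribution be π with π = πP and π_1 + π_2 + π_3 + π_4 = 1.
π_1 = 0.32·π_1 + 0.27·π_2 + 0.26·π_3 + 0.28·π_4
π_2 = 0.26·π_1 + 0.23·π_2 + 0.17·π_3 + 0.23·π_4
π_3 = 0.18·π_1 + 0.26·π_2 + 0.26·π_3 + 0.2·π_4
Solving with the normalization constraint gives π = (0.2847, 0.2253, 0.2211, 0.2689).
So the stationary probability of C is 0.2253.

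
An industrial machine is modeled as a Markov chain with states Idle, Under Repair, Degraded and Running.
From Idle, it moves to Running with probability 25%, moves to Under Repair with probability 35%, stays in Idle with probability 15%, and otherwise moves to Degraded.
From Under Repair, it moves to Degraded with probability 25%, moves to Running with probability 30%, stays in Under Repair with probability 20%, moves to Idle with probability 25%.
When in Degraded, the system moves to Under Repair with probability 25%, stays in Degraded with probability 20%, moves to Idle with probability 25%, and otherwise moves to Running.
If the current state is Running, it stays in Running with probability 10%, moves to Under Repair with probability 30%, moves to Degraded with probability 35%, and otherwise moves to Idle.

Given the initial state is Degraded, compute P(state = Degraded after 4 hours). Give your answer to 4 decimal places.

0.2614

Propagate the distribution vector 4 hours from Degraded.
After 0 hours: (0.0000, 0.0000, 1.0000, 0.0000)
After 1 hour: (0.2500, 0.2500, 0.2000, 0.3000)
After 2 hours: (0.2250, 0.2775, 0.2700, 0.2275)
After 3 hours: (0.2275, 0.2700, 0.2593, 0.2433)
After 4 hours: (0.2273, 0.2714, 0.2614, 0.2400)
P(in Degraded after 4 hours) = 0.2614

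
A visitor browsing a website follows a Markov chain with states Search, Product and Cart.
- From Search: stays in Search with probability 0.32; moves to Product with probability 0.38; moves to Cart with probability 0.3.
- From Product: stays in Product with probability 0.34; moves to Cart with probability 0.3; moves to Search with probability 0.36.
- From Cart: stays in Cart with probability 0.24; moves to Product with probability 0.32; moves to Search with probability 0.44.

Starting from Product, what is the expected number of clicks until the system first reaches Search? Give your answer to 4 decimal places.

Let t(s) be the expected number of clicks to first reach Search from state s, with t(Search) = 0. Conditioning on the first click:
t(Product) = 1 + 0.34·t(Product) + 0.3·t(Cart)
t(Cart) = 1 + 0.32·t(Product) + 0.24·t(Cart)
Solving: t(Product) = 2.6134, t(Cart) = 2.4162.
Expected clicks from Product to Search: 2.6134.

2.6134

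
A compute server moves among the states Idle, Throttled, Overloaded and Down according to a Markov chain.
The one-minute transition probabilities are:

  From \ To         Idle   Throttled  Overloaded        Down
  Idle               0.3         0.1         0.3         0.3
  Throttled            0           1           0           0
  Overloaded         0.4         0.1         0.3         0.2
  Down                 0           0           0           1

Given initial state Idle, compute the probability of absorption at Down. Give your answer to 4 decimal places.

0.7297

Let h(s) be the probability of absorption at Down starting from transient state s. Then h(Down) = 1 and h(Throttled) = 0. By first-step analysis:
h(Idle) = 0.3·h(Idle) + 0.1·0 + 0.3·h(Overloaded) + 0.3·1
h(Overloaded) = 0.4·h(Idle) + 0.1·0 + 0.3·h(Overloaded) + 0.2·1
Solving: h(Idle) = 0.7297, h(Overloaded) = 0.7027.
Starting from Idle, the probability is 0.7297.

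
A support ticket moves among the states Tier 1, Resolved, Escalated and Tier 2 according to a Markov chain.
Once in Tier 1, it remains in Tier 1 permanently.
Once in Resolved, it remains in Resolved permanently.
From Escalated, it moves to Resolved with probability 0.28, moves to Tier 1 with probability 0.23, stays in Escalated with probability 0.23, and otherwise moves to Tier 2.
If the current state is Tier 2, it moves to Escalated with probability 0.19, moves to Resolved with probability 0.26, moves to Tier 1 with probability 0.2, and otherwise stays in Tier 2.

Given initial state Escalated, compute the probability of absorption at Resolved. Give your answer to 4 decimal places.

0.5533

Let h(s) be the probability of absorption at Resolved starting from transient state s. Then h(Resolved) = 1 and h(Tier 1) = 0. By first-step analysis:
h(Escalated) = 0.23·0 + 0.28·1 + 0.23·h(Escalated) + 0.26·h(Tier 2)
h(Tier 2) = 0.2·0 + 0.26·1 + 0.19·h(Escalated) + 0.35·h(Tier 2)
Solving: h(Escalated) = 0.5533, h(Tier 2) = 0.5617.
Starting from Escalated, the probability is 0.5533.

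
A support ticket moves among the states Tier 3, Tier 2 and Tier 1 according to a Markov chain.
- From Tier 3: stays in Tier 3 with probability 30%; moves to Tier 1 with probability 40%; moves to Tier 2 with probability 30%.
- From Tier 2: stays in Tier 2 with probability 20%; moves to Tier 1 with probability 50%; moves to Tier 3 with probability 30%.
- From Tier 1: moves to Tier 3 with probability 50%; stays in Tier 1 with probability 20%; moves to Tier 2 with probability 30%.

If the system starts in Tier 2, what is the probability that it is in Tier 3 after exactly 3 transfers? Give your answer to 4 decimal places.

Propagate the distribution vector 3 transfers from Tier 2.
After 0 transfers: (0.0000, 1.0000, 0.0000)
After 1 transfer: (0.3000, 0.2000, 0.5000)
After 2 transfers: (0.4000, 0.2800, 0.3200)
After 3 transfers: (0.3640, 0.2720, 0.3640)
P(in Tier 3 after 3 transfers) = 0.3640

0.3640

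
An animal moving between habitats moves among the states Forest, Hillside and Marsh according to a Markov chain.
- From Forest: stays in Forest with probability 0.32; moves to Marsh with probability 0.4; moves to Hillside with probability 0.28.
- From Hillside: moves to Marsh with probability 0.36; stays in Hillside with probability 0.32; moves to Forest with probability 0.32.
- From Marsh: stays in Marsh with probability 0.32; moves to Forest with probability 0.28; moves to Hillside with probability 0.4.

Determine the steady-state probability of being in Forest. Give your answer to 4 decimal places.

Let the stationary distribution be π with π = πP and π_1 + π_2 + π_3 = 1.
π_1 = 0.32·π_1 + 0.32·π_2 + 0.28·π_3
π_2 = 0.28·π_1 + 0.32·π_2 + 0.4·π_3
Solving with the normalization constraint gives π = (0.3057, 0.3364, 0.3579).
So the stationary probability of Forest is 0.3057.

0.3057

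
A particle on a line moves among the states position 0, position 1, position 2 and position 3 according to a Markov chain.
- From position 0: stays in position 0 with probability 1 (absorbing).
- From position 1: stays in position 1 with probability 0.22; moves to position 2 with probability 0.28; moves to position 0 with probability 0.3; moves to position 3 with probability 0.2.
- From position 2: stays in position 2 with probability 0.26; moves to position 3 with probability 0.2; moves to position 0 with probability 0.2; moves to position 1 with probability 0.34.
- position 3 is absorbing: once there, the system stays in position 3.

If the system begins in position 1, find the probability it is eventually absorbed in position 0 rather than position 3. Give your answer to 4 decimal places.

0.5768

Let h(s) be the probability of absorption at position 0 starting from transient state s. Then h(position 0) = 1 and h(position 3) = 0. By first-step analysis:
h(position 1) = 0.3·1 + 0.22·h(position 1) + 0.28·h(position 2) + 0.2·0
h(position 2) = 0.2·1 + 0.34·h(position 1) + 0.26·h(position 2) + 0.2·0
Solving: h(position 1) = 0.5768, h(position 2) = 0.5353.
Starting from position 1, the probability is 0.5768.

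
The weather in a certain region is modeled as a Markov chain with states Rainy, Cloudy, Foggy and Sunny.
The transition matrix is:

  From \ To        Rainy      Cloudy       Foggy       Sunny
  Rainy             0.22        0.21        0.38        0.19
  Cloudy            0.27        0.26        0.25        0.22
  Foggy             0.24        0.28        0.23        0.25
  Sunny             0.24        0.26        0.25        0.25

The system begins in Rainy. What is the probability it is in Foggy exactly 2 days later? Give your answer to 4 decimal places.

0.2710

Propagate the distribution vector 2 days from Rainy.
After 0 days: (1.0000, 0.0000, 0.0000, 0.0000)
After 1 day: (0.2200, 0.2100, 0.3800, 0.1900)
After 2 days: (0.2419, 0.2566, 0.2710, 0.2305)
P(in Foggy after 2 days) = 0.2710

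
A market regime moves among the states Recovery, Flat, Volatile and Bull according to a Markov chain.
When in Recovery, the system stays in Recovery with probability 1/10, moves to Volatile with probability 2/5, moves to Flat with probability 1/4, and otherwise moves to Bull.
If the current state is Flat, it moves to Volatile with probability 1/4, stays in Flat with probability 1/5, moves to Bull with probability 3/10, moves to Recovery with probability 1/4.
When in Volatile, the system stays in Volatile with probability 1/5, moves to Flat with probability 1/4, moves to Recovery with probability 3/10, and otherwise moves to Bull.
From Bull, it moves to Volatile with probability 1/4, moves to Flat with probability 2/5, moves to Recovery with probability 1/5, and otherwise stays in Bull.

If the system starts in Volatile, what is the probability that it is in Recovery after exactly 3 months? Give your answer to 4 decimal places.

Propagate the distribution vector 3 months from Volatile.
After 0 months: (0.0000, 0.0000, 1.0000, 0.0000)
After 1 month: (0.3000, 0.2500, 0.2000, 0.2500)
After 2 months: (0.2025, 0.2750, 0.2850, 0.2375)
After 3 months: (0.2220, 0.2719, 0.2661, 0.2400)
P(in Recovery after 3 months) = 0.2220

0.2220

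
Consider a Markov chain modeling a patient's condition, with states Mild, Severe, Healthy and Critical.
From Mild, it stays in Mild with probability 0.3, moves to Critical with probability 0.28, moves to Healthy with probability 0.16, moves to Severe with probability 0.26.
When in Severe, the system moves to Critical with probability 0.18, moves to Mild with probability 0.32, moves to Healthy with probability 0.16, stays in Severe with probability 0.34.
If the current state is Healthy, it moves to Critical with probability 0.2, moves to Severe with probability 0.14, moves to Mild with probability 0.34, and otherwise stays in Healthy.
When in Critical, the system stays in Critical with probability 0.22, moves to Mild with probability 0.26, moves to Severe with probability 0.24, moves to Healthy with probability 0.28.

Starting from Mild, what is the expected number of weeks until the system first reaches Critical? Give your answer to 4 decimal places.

Let t(s) be the expected number of weeks to first reach Critical from state s, with t(Critical) = 0. Conditioning on the first week:
t(Mild) = 1 + 0.3·t(Mild) + 0.26·t(Severe) + 0.16·t(Healthy)
t(Severe) = 1 + 0.32·t(Mild) + 0.34·t(Severe) + 0.16·t(Healthy)
t(Healthy) = 1 + 0.34·t(Mild) + 0.14·t(Severe) + 0.32·t(Healthy)
Solving: t(Mild) = 4.1844, t(Severe) = 4.6392, t(Healthy) = 4.5179.
Expected weeks from Mild to Critical: 4.1844.

4.1844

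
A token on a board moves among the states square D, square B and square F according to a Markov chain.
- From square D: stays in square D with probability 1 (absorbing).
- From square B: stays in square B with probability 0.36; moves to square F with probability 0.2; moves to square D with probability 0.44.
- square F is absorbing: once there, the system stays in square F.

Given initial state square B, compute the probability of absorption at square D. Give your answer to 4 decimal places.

Let h(s) be the probability of absorption at square D starting from transient state s. Then h(square D) = 1 and h(square F) = 0. By first-step analysis:
h(square B) = 0.44·1 + 0.36·h(square B) + 0.2·0
Solving: h(square B) = 0.6875.
Starting from square B, the probability is 0.6875.

0.6875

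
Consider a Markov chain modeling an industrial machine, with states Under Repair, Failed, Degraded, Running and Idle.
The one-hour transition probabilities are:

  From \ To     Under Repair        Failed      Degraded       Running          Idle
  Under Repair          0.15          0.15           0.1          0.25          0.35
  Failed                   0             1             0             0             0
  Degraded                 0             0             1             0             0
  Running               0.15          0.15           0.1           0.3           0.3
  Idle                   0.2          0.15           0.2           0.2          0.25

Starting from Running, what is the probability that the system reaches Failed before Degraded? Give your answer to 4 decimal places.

0.5370

Let h(s) be the probability of absorption at Failed starting from transient state s. Then h(Failed) = 1 and h(Degraded) = 0. By first-step analysis:
h(Under Repair) = 0.15·h(Under Repair) + 0.15·1 + 0.1·0 + 0.25·h(Running) + 0.35·h(Idle)
h(Running) = 0.15·h(Under Repair) + 0.15·1 + 0.1·0 + 0.3·h(Running) + 0.3·h(Idle)
h(Idle) = 0.2·h(Under Repair) + 0.15·1 + 0.2·0 + 0.2·h(Running) + 0.25·h(Idle)
Solving: h(Under Repair) = 0.5344, h(Running) = 0.5370, h(Idle) = 0.4857.
Starting from Running, the probability is 0.5370.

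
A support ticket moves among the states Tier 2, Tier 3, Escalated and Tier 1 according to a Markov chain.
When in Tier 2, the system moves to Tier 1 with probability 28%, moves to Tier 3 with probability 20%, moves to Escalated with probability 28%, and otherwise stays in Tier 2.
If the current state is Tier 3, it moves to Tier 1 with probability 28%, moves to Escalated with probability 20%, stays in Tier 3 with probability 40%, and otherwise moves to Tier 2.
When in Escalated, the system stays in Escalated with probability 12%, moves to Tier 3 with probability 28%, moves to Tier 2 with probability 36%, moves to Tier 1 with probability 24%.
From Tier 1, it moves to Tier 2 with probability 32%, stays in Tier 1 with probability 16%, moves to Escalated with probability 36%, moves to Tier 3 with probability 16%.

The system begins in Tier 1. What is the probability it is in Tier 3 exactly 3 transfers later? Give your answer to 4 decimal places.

0.2588

Propagate the distribution vector 3 transfers from Tier 1.
After 0 transfers: (0.0000, 0.0000, 0.0000, 1.0000)
After 1 transfer: (0.3200, 0.1600, 0.3600, 0.1600)
After 2 transfers: (0.2768, 0.2544, 0.2224, 0.2464)
After 3 transfers: (0.2559, 0.2588, 0.2438, 0.2415)
P(in Tier 3 after 3 transfers) = 0.2588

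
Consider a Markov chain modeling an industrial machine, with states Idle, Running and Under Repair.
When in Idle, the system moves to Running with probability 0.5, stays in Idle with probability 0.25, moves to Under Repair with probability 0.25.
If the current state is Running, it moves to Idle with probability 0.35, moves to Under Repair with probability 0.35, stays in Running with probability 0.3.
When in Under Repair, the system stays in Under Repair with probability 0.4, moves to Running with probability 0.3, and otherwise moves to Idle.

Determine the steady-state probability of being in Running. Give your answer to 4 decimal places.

0.3606

Let the stationary distribution be π with π = πP and π_1 + π_2 + π_3 = 1.
π_1 = 0.25·π_1 + 0.35·π_2 + 0.3·π_3
π_2 = 0.5·π_1 + 0.3·π_2 + 0.3·π_3
Solving with the normalization constraint gives π = (0.3029, 0.3606, 0.3365).
So the stationary probability of Running is 0.3606.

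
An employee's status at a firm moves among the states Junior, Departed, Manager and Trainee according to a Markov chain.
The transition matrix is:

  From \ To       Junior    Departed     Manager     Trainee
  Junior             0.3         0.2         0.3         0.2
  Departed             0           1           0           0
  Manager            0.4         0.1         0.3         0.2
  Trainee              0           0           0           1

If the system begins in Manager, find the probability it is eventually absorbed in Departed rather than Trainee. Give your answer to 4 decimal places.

0.4054

Let h(s) be the probability of absorption at Departed starting from transient state s. Then h(Departed) = 1 and h(Trainee) = 0. By first-step analysis:
h(Junior) = 0.3·h(Junior) + 0.2·1 + 0.3·h(Manager) + 0.2·0
h(Manager) = 0.4·h(Junior) + 0.1·1 + 0.3·h(Manager) + 0.2·0
Solving: h(Junior) = 0.4595, h(Manager) = 0.4054.
Starting from Manager, the probability is 0.4054.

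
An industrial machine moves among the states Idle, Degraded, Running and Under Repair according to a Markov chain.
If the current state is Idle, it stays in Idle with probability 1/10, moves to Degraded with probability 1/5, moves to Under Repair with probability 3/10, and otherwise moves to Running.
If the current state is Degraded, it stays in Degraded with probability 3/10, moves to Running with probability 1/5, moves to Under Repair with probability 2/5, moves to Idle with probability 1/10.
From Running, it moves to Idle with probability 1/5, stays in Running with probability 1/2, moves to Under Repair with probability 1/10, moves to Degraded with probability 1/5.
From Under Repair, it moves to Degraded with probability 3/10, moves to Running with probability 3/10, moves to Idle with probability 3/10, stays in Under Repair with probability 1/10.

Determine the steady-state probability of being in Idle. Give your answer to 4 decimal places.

0.1785

Let the stationary distribution be π with π = πP and π_1 + π_2 + π_3 + π_4 = 1.
π_1 = 0.1·π_1 + 0.1·π_2 + 0.2·π_3 + 0.3·π_4
π_2 = 0.2·π_1 + 0.3·π_2 + 0.2·π_3 + 0.3·π_4
π_3 = 0.4·π_1 + 0.2·π_2 + 0.5·π_3 + 0.3·π_4
Solving with the normalization constraint gives π = (0.1785, 0.2455, 0.3666, 0.2094).
So the stationary probability of Idle is 0.1785.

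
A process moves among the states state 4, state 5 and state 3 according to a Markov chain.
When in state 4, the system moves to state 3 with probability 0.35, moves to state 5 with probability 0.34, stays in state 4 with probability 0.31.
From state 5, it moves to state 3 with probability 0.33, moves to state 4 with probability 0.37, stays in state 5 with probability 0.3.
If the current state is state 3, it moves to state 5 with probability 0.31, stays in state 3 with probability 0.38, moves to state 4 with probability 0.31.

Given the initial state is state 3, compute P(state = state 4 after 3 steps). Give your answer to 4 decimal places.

0.3290

Propagate the distribution vector 3 steps from state 3.
After 0 steps: (0.0000, 0.0000, 1.0000)
After 1 step: (0.3100, 0.3100, 0.3800)
After 2 steps: (0.3286, 0.3162, 0.3552)
After 3 steps: (0.3290, 0.3167, 0.3543)
P(in state 4 after 3 steps) = 0.3290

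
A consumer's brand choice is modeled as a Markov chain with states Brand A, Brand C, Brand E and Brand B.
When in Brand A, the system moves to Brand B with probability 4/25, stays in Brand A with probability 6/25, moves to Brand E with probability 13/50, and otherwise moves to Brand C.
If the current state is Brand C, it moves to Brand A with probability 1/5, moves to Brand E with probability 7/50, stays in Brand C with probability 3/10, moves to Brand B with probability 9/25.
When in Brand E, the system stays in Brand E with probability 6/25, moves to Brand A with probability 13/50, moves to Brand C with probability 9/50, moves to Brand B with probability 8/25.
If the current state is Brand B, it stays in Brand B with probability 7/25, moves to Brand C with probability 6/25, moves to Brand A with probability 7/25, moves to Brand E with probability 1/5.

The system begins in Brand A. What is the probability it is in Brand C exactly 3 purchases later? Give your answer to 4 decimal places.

Propagate the distribution vector 3 purchases from Brand A.
After 0 purchases: (1.0000, 0.0000, 0.0000, 0.0000)
After 1 purchase: (0.2400, 0.3400, 0.2600, 0.1600)
After 2 purchases: (0.2380, 0.2688, 0.2044, 0.2888)
After 3 purchases: (0.2449, 0.2677, 0.2063, 0.2811)
P(in Brand C after 3 purchases) = 0.2677

0.2677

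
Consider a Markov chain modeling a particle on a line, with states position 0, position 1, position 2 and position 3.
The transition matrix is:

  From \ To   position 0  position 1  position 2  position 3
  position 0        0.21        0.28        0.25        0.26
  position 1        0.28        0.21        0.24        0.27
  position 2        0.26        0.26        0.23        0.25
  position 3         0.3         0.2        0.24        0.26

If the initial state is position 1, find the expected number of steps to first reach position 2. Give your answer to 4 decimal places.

4.1209

Let t(s) be the expected number of steps to first reach position 2 from state s, with t(position 2) = 0. Conditioning on the first step:
t(position 0) = 1 + 0.21·t(position 0) + 0.28·t(position 1) + 0.26·t(position 3)
t(position 1) = 1 + 0.28·t(position 0) + 0.21·t(position 1) + 0.27·t(position 3)
t(position 3) = 1 + 0.3·t(position 0) + 0.2·t(position 1) + 0.26·t(position 3)
Solving: t(position 0) = 4.0824, t(position 1) = 4.1209, t(position 3) = 4.1201.
Expected steps from position 1 to position 2: 4.1209.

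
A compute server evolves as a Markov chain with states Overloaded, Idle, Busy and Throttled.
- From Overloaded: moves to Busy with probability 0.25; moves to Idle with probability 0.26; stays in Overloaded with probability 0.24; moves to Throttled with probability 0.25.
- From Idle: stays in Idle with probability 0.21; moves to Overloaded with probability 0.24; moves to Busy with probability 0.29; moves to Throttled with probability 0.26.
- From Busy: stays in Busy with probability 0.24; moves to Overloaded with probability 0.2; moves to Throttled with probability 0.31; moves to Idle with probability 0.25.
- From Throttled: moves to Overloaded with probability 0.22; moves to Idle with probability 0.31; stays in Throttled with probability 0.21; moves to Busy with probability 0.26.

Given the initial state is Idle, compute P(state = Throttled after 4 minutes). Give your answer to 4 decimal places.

0.2579

Propagate the distribution vector 4 minutes from Idle.
After 0 minutes: (0.0000, 1.0000, 0.0000, 0.0000)
After 1 minute: (0.2400, 0.2100, 0.2900, 0.2600)
After 2 minutes: (0.2232, 0.2596, 0.2581, 0.2591)
After 3 minutes: (0.2245, 0.2574, 0.2604, 0.2577)
After 4 minutes: (0.2244, 0.2574, 0.2603, 0.2579)
P(in Throttled after 4 minutes) = 0.2579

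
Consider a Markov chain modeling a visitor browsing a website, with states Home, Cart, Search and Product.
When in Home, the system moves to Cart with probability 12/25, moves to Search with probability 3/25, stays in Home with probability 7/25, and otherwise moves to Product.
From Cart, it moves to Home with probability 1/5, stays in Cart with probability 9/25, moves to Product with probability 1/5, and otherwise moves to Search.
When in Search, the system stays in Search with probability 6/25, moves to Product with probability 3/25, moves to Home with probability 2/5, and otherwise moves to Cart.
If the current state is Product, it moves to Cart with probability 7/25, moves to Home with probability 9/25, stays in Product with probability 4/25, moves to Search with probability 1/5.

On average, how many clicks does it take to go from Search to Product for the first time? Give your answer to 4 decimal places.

Let t(s) be the expected number of clicks to first reach Product from state s, with t(Product) = 0. Conditioning on the first click:
t(Home) = 1 + 0.28·t(Home) + 0.48·t(Cart) + 0.12·t(Search)
t(Cart) = 1 + 0.2·t(Home) + 0.36·t(Cart) + 0.24·t(Search)
t(Search) = 1 + 0.4·t(Home) + 0.24·t(Cart) + 0.24·t(Search)
Solving: t(Home) = 6.6207, t(Cart) = 6.1612, t(Search) = 6.7460.
Expected clicks from Search to Product: 6.7460.

6.7460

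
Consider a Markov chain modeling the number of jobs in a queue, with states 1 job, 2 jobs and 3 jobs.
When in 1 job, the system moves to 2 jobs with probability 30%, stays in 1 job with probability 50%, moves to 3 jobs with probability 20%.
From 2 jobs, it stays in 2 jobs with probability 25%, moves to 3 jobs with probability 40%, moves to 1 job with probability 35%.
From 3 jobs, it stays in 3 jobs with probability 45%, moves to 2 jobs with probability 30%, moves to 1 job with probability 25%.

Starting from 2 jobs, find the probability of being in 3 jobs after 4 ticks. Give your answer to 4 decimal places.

0.3434

Propagate the distribution vector 4 ticks from 2 jobs.
After 0 ticks: (0.0000, 1.0000, 0.0000)
After 1 tick: (0.3500, 0.2500, 0.4000)
After 2 ticks: (0.3625, 0.2875, 0.3500)
After 3 ticks: (0.3694, 0.2856, 0.3450)
After 4 ticks: (0.3709, 0.2857, 0.3434)
P(in 3 jobs after 4 ticks) = 0.3434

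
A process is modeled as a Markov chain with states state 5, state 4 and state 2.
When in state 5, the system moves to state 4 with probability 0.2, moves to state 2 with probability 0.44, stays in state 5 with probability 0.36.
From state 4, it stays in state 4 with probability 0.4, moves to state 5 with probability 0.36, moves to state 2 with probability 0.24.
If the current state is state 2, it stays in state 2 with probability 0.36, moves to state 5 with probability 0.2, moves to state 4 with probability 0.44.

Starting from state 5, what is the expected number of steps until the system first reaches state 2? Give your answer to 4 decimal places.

2.5641

Let t(s) be the expected number of steps to first reach state 2 from state s, with t(state 2) = 0. Conditioning on the first step:
t(state 5) = 1 + 0.36·t(state 5) + 0.2·t(state 4)
t(state 4) = 1 + 0.36·t(state 5) + 0.4·t(state 4)
Solving: t(state 5) = 2.5641, t(state 4) = 3.2051.
Expected steps from state 5 to state 2: 2.5641.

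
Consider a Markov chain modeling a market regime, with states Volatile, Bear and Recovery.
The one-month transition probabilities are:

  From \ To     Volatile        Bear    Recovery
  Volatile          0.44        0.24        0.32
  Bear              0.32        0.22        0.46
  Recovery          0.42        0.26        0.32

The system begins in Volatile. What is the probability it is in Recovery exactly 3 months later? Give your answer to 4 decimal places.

0.3538

Propagate the distribution vector 3 months from Volatile.
After 0 months: (1.0000, 0.0000, 0.0000)
After 1 month: (0.4400, 0.2400, 0.3200)
After 2 months: (0.4048, 0.2416, 0.3536)
After 3 months: (0.4039, 0.2422, 0.3538)
P(in Recovery after 3 months) = 0.3538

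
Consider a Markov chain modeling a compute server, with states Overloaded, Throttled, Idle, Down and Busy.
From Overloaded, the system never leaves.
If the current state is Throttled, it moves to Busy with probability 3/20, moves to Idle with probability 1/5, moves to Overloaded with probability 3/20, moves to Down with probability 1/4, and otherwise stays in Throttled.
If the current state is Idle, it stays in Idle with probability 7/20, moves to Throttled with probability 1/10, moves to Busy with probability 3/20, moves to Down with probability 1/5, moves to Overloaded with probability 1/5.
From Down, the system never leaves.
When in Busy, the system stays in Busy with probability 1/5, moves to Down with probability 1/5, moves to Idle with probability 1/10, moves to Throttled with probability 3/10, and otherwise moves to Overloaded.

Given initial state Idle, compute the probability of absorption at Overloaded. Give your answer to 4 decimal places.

0.4807

Let h(s) be the probability of absorption at Overloaded starting from transient state s. Then h(Overloaded) = 1 and h(Down) = 0. By first-step analysis:
h(Throttled) = 0.15·1 + 0.25·h(Throttled) + 0.2·h(Idle) + 0.25·0 + 0.15·h(Busy)
h(Idle) = 0.2·1 + 0.1·h(Throttled) + 0.35·h(Idle) + 0.2·0 + 0.15·h(Busy)
h(Busy) = 0.2·1 + 0.3·h(Throttled) + 0.1·h(Idle) + 0.2·0 + 0.2·h(Busy)
Solving: h(Throttled) = 0.4218, h(Idle) = 0.4807, h(Busy) = 0.4683.
Starting from Idle, the probability is 0.4807.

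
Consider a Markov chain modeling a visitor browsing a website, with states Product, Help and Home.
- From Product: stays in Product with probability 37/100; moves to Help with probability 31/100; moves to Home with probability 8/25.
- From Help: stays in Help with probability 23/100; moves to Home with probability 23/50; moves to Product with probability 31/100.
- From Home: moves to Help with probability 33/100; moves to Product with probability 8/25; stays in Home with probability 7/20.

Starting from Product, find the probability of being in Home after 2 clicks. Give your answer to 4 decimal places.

0.3730

Sum over the intermediate state after 1 click:
P = P(Product→Product)·P(Product→Home) + P(Product→Help)·P(Help→Home) + P(Product→Home)·P(Home→Home)
  = 0.37×0.32 + 0.31×0.46 + 0.32×0.35
  = 0.1184 + 0.1426 + 0.1120 = 0.3730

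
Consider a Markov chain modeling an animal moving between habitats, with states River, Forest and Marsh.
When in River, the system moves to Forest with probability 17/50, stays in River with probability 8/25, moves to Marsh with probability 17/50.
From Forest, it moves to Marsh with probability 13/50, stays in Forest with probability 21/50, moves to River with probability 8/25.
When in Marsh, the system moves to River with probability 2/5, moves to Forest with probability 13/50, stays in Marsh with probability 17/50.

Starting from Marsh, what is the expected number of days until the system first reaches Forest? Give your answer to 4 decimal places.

3.4527

Let t(s) be the expected number of days to first reach Forest from state s, with t(Forest) = 0. Conditioning on the first day:
t(River) = 1 + 0.32·t(River) + 0.34·t(Marsh)
t(Marsh) = 1 + 0.4·t(River) + 0.34·t(Marsh)
Solving: t(River) = 3.1969, t(Marsh) = 3.4527.
Expected days from Marsh to Forest: 3.4527.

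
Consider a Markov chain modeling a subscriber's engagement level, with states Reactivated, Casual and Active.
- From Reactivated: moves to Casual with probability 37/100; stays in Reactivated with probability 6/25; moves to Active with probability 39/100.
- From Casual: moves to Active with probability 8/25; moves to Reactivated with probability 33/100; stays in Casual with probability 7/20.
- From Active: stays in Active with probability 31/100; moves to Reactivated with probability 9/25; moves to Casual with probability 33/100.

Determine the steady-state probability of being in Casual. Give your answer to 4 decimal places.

0.3495

Let the stationary distribution be π with π = πP and π_1 + π_2 + π_3 = 1.
π_1 = 0.24·π_1 + 0.33·π_2 + 0.36·π_3
π_2 = 0.37·π_1 + 0.35·π_2 + 0.33·π_3
Solving with the normalization constraint gives π = (0.3121, 0.3495, 0.3385).
So the stationary probability of Casual is 0.3495.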